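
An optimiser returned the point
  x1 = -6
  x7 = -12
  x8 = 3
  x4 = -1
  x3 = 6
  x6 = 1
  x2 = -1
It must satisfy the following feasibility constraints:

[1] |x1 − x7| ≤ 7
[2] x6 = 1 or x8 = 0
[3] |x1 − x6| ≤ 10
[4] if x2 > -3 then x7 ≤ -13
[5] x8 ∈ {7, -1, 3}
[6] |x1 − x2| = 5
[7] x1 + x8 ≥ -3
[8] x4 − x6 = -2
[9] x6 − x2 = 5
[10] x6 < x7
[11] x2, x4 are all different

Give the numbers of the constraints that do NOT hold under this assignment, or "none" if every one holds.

Constraints 4, 9, 10, and 11 do not hold.

[1] |-6 − (-12)| = 6; 6 ≤ 7  OK
[2] x6 = 1 = 1 (first disjunct)  OK
[3] |-6 − 1| = 7; 7 ≤ 10  OK
[4] x2 = -1 > -3, so we need x7 ≤ -13; but x7 = -12 > -13  FAIL
[5] x8 = 3 is in {7, -1, 3}  OK
[6] |-6 − (-1)| = 5  OK
[7] x1 + x8 = -6 + 3 = -3; -3 ≥ -3  OK
[8] x4 − x6 = -1 − 1 = -2  OK
[9] x6 − x2 = 1 − (-1) = 2, not 5  FAIL
[10] x6 = 1, x7 = -12; 1 ≥ -12 (want <)  FAIL
[11] x2 = x4 = -1, not all different  FAIL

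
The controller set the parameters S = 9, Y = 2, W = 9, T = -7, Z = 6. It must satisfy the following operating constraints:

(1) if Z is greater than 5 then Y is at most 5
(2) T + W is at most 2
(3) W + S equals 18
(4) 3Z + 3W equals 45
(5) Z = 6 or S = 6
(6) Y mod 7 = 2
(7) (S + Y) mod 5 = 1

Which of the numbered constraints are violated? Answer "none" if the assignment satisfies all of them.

No violations.

(1) Z = 6 > 5, so we need Y ≤ 5; Y = 2 ≤ 5  ✔
(2) T + W = -7 + 9 = 2; 2 ≤ 2  ✔
(3) W + S = 9 + 9 = 18  ✔
(4) 3Z + 3W = 3(6) + 3(9) = 45  ✔
(5) Z = 6 = 6 (first disjunct)  ✔
(6) 2 mod 7 = 2  ✔
(7) S + Y = 11; 11 mod 5 = 1  ✔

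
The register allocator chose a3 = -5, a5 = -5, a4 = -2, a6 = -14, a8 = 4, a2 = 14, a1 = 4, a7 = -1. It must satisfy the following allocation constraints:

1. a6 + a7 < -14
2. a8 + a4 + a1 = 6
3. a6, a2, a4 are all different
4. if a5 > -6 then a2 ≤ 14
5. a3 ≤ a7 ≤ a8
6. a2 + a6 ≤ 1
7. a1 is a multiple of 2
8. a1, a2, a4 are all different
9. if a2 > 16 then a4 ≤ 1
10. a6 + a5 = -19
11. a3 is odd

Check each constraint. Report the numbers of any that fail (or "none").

1. a6 + a7 = -14 + (-1) = -15; -15 < -14 — OK.
2. a8 + a4 + a1 = 4 + (-2) + 4 = 6 — OK.
3. values -14, 14, -2 are pairwise distinct — OK.
4. a5 = -5 > -6, so we need a2 ≤ 14; a2 = 14 ≤ 14 — OK.
5. values -5 ≤ -1 ≤ 4 — OK.
6. a2 + a6 = 14 + (-14) = 0; 0 ≤ 1 — OK.
7. 4 / 2 = 2, so 2 divides 4 — OK.
8. values 4, 14, -2 are pairwise distinct — OK.
9. a2 = 14, not > 16; antecedent false, conditional vacuously true — OK.
10. a6 + a5 = -14 + (-5) = -19 — OK.
11. a3 = -5 is odd — OK.

None — every constraint holds.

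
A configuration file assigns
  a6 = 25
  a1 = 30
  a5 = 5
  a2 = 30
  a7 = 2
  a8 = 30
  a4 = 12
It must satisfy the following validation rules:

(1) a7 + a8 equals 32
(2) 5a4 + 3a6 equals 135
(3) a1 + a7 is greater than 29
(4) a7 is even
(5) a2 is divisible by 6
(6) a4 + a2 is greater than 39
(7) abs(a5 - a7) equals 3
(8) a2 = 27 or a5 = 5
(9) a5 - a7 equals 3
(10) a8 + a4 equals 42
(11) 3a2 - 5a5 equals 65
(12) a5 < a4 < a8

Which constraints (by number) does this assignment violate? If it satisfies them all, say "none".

(1) a7 + a8 = 2 + 30 = 32  OK
(2) 5a4 + 3a6 = 5(12) + 3(25) = 135  OK
(3) a1 + a7 = 30 + 2 = 32; 32 > 29  OK
(4) a7 = 2 is even  OK
(5) 30 / 6 = 5, so 6 divides 30  OK
(6) a4 + a2 = 12 + 30 = 42; 42 > 39  OK
(7) abs(5 - 2) = 3  OK
(8) a2 = 30 ≠ 27, but a5 = 5 = 5 (second disjunct)  OK
(9) a5 - a7 = 5 - 2 = 3  OK
(10) a8 + a4 = 30 + 12 = 42  OK
(11) 3a2 - 5a5 = 3(30) - 5(5) = 65  OK
(12) values 5 < 12 < 30  OK

Yes — all constraints hold.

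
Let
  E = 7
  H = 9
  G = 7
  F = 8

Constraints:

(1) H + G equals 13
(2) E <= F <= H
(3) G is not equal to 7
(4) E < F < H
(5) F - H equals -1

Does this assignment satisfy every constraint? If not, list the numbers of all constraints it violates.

Constraints 1 and 3 are violated.

(1) H + G = 9 + 7 = 16, not 13  no
(2) values 7 <= 8 <= 9  yes
(3) G = 7, but 7 is required to differ  no
(4) values 7 < 8 < 9  yes
(5) F - H = 8 - 9 = -1  yes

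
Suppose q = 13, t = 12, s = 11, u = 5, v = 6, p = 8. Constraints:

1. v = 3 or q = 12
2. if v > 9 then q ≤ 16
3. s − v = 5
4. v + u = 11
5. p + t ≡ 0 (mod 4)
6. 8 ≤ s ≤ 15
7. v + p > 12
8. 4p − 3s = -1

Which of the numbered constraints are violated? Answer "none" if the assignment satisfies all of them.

1. v = 6 ≠ 3 and q = 13 ≠ 12; both disjuncts false — violated.
2. v = 6, not > 9; antecedent false, conditional vacuously true — satisfied.
3. s − v = 11 − 6 = 5 — satisfied.
4. v + u = 6 + 5 = 11 — satisfied.
5. p + t = 20; 20 mod 4 = 0 — satisfied.
6. s = 11 lies in [8, 15] — satisfied.
7. v + p = 6 + 8 = 14; 14 > 12 — satisfied.
8. 4p − 3s = 4(8) − 3(11) = -1 — satisfied.

Constraint 1 does not hold.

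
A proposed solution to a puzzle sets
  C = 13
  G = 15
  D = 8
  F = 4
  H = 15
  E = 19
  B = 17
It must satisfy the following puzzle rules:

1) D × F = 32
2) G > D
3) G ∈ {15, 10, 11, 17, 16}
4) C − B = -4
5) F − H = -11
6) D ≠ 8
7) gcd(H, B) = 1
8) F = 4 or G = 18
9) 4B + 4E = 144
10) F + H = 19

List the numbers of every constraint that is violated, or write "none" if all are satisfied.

1) D × F = 8 × 4 = 32  true
2) G = 15, D = 8; 15 > 8  true
3) G = 15 is in {15, 10, 11, 17, 16}  true
4) C − B = 13 − 17 = -4  true
5) F − H = 4 − 15 = -11  true
6) D = 8, but 8 is required to differ  false
7) gcd(15, 17) = 1  true
8) F = 4 = 4 (first disjunct)  true
9) 4B + 4E = 4(17) + 4(19) = 144  true
10) F + H = 4 + 15 = 19  true

The assignment fails constraint 6.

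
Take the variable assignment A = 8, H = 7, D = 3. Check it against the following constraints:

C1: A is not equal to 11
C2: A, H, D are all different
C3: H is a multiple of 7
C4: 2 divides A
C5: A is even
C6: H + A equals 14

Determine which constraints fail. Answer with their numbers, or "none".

C1: A = 8, and 8 ≠ 11  yes
C2: values 8, 7, 3 are pairwise distinct  yes
C3: 7 / 7 = 1, so 7 divides 7  yes
C4: 8 / 2 = 4, so 2 divides 8  yes
C5: A = 8 is even  yes
C6: H + A = 7 + 8 = 15, not 14  no

Constraint 6 does not hold.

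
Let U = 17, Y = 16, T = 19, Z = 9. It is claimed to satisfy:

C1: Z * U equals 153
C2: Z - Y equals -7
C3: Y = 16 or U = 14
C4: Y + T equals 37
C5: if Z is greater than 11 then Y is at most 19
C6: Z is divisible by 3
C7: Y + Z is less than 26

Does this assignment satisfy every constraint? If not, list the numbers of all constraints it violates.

Constraint 4 does not hold.

C1: Z * U = 9 * 17 = 153 — holds.
C2: Z - Y = 9 - 16 = -7 — holds.
C3: Y = 16 = 16 (first disjunct) — holds.
C4: Y + T = 16 + 19 = 35, not 37 — fails.
C5: Z = 9, not > 11; antecedent false, conditional vacuously true — holds.
C6: 9 / 3 = 3, so 3 divides 9 — holds.
C7: Y + Z = 16 + 9 = 25; 25 < 26 — holds.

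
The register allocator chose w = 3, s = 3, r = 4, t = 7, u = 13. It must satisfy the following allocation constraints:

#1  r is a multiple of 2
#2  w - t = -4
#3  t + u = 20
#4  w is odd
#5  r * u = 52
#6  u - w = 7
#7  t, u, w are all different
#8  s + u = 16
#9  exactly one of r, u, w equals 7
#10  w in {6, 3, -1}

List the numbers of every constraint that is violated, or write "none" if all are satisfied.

#1 4 / 2 = 2, so 2 divides 4  holds
#2 w - t = 3 - 7 = -4  holds
#3 t + u = 7 + 13 = 20  holds
#4 w = 3 is odd  holds
#5 r * u = 4 * 13 = 52  holds
#6 u - w = 13 - 3 = 10, not 7  fails
#7 values 7, 13, 3 are pairwise distinct  holds
#8 s + u = 3 + 13 = 16  holds
#9 r=4, u=13, w=3; 0 of them equal 7, not exactly one  fails
#10 w = 3 is in {6, 3, -1}  holds

Violated: 6 and 9.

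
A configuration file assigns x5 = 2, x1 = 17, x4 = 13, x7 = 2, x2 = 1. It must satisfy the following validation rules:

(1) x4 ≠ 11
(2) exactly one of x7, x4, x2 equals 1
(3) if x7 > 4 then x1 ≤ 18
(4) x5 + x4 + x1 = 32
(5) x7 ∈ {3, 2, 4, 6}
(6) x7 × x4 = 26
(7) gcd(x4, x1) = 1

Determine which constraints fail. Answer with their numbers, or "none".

(1) x4 = 13, and 13 ≠ 11  true
(2) x7=2, x4=13, x2=1; 1 of them equals 1  true
(3) x7 = 2, not > 4; antecedent false, conditional vacuously true  true
(4) x5 + x4 + x1 = 2 + 13 + 17 = 32  true
(5) x7 = 2 is in {3, 2, 4, 6}  true
(6) x7 × x4 = 2 × 13 = 26  true
(7) gcd(13, 17) = 1  true

Yes — all constraints hold.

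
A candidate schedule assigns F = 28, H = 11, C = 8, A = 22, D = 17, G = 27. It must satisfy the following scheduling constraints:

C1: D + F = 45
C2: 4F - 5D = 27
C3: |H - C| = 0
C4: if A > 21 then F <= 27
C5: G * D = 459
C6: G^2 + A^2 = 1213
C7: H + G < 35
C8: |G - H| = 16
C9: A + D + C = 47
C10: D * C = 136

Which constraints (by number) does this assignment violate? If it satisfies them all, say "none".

Constraints 3, 4, and 7 do not hold.

C1: D + F = 17 + 28 = 45 — holds.
C2: 4F - 5D = 4(28) - 5(17) = 27 — holds.
C3: |11 - 8| = 3, not 0 — fails.
C4: A = 22 > 21, so we need F ≤ 27; but F = 28 > 27 — fails.
C5: G * D = 27 * 17 = 459 — holds.
C6: G^2 + A^2 = 27^2 + 22^2 = 729 + 484 = 1213 — holds.
C7: H + G = 11 + 27 = 38; 38 ≥ 35, bound 35 not met — fails.
C8: |27 - 11| = 16 — holds.
C9: A + D + C = 22 + 17 + 8 = 47 — holds.
C10: D * C = 17 * 8 = 136 — holds.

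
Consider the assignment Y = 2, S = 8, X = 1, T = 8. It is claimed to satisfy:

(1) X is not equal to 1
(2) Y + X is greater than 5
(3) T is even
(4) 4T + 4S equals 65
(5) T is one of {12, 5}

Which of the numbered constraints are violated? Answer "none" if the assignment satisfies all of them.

Constraints 1, 2, 4, and 5 do not hold.

(1) X = 1, but 1 is required to differ — fails.
(2) Y + X = 2 + 1 = 3; 3 ≤ 5, bound 5 not met — fails.
(3) T = 8 is even — holds.
(4) 4T + 4S = 4(8) + 4(8) = 64, not 65 — fails.
(5) T = 8 is not in {12, 5} — fails.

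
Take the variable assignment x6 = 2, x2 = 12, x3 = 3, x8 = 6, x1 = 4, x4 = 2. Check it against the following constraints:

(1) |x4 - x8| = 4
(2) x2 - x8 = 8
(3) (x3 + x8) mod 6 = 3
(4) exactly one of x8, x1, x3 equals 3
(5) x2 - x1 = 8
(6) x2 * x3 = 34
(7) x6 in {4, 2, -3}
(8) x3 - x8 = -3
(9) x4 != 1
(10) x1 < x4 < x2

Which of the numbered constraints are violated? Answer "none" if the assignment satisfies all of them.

Violated: 2, 6, and 10.

(1) |2 - 6| = 4 — satisfied.
(2) x2 - x8 = 12 - 6 = 6, not 8 — violated.
(3) x3 + x8 = 9; 9 mod 6 = 3 — satisfied.
(4) x8=6, x1=4, x3=3; 1 of them equals 3 — satisfied.
(5) x2 - x1 = 12 - 4 = 8 — satisfied.
(6) x2 * x3 = 12 * 3 = 36, not 34 — violated.
(7) x6 = 2 is in {4, 2, -3} — satisfied.
(8) x3 - x8 = 3 - 6 = -3 — satisfied.
(9) x4 = 2, and 2 ≠ 1 — satisfied.
(10) values 4, 2, 12; x1 = 4 is not < x4 = 2 — violated.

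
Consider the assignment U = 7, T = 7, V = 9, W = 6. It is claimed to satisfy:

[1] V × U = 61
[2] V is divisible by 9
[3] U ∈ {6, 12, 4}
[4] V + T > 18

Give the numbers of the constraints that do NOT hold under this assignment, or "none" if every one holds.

Constraints 1, 3, 4 are violated.

[1] V × U = 9 × 7 = 63, not 61  no
[2] 9 / 9 = 1, so 9 divides 9  yes
[3] U = 7 is not in {6, 12, 4}  no
[4] V + T = 9 + 7 = 16; 16 ≤ 18, bound 18 not met  no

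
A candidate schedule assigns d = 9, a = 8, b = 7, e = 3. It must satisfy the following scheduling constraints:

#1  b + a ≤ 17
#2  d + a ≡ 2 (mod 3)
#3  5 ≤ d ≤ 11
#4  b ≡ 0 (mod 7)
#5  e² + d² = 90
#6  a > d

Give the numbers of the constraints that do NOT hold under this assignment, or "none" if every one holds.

Constraint 6 does not hold.

#1 b + a = 7 + 8 = 15; 15 ≤ 17  ✓
#2 d + a = 17; 17 mod 3 = 2  ✓
#3 d = 9 lies in [5, 11]  ✓
#4 7 mod 7 = 0  ✓
#5 e² + d² = 3² + 9² = 9 + 81 = 90  ✓
#6 a = 8, d = 9; 8 ≤ 9 (want >)  ✗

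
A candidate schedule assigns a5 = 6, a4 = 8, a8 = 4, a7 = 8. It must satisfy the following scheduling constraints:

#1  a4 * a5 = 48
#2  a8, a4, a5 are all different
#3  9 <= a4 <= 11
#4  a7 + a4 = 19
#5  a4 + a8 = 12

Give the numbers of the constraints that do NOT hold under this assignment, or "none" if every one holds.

#1 a4 * a5 = 8 * 6 = 48  holds
#2 values 4, 8, 6 are pairwise distinct  holds
#3 a4 = 8 is outside [9, 11]  fails
#4 a7 + a4 = 8 + 8 = 16, not 19  fails
#5 a4 + a8 = 8 + 4 = 12  holds

The assignment fails constraints 3 and 4.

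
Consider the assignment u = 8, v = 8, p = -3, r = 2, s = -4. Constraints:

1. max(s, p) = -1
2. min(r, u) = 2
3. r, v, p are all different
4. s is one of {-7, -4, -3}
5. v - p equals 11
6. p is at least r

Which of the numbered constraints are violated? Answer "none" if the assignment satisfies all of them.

Violated: 1 and 6.

1. max(-4, -3) = -3, not -1  no
2. min(2, 8) = 2  yes
3. values 2, 8, -3 are pairwise distinct  yes
4. s = -4 is in {-7, -4, -3}  yes
5. v - p = 8 - (-3) = 11  yes
6. p = -3, r = 2; -3 < 2 (want ≥)  no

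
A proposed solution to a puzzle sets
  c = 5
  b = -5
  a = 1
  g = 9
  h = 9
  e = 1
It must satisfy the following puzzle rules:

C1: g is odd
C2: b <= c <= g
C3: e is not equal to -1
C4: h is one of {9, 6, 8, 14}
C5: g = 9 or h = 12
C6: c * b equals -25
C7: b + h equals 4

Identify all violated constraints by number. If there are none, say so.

C1: g = 9 is odd  ✔
C2: values -5 <= 5 <= 9  ✔
C3: e = 1, and 1 ≠ -1  ✔
C4: h = 9 is in {9, 6, 8, 14}  ✔
C5: g = 9 = 9 (first disjunct)  ✔
C6: c * b = 5 * (-5) = -25  ✔
C7: b + h = -5 + 9 = 4  ✔

No violations.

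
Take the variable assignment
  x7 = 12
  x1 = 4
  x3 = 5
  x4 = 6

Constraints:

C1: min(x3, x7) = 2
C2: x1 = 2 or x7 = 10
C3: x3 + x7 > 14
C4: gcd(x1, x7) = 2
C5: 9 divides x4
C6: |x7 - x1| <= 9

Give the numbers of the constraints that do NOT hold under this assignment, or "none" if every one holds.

Violated: 1, 2, 4, and 5.

C1: min(5, 12) = 5, not 2 — does not hold.
C2: x1 = 4 ≠ 2 and x7 = 12 ≠ 10; both disjuncts false — does not hold.
C3: x3 + x7 = 5 + 12 = 17; 17 > 14 — holds.
C4: gcd(4, 12) = 4, not 2 — does not hold.
C5: 6 = 9*0 + 6, so 9 does not divide 6 — does not hold.
C6: |12 - 4| = 8; 8 ≤ 9 — holds.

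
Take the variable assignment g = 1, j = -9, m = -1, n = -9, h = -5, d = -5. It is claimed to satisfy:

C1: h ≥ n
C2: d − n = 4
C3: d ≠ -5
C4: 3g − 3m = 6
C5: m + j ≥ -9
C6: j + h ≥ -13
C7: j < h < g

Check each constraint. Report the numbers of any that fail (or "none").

C1: h = -5, n = -9; -5 ≥ -9 — satisfied.
C2: d − n = -5 − (-9) = 4 — satisfied.
C3: d = -5, but -5 is required to differ — violated.
C4: 3g − 3m = 3(1) − 3(-1) = 6 — satisfied.
C5: m + j = -1 + (-9) = -10; -10 < -9, bound -9 not met — violated.
C6: j + h = -9 + (-5) = -14; -14 < -13, bound -13 not met — violated.
C7: values -9 < -5 < 1 — satisfied.

The assignment fails constraints 3, 5, and 6.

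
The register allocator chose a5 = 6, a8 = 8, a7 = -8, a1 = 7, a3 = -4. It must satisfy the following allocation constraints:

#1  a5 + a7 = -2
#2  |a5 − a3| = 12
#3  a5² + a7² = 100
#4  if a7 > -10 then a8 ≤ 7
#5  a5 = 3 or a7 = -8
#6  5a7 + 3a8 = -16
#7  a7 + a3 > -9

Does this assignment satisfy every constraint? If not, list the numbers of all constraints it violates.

#1 a5 + a7 = 6 + (-8) = -2 — holds.
#2 |6 − (-4)| = 10, not 12 — does not hold.
#3 a5² + a7² = 6² + (-8)² = 36 + 64 = 100 — holds.
#4 a7 = -8 > -10, so we need a8 ≤ 7; but a8 = 8 > 7 — does not hold.
#5 a5 = 6 ≠ 3, but a7 = -8 = -8 (second disjunct) — holds.
#6 5a7 + 3a8 = 5(-8) + 3(8) = -16 — holds.
#7 a7 + a3 = -8 + (-4) = -12; -12 ≤ -9, bound -9 not met — does not hold.

Constraints 2, 4, and 7 are violated.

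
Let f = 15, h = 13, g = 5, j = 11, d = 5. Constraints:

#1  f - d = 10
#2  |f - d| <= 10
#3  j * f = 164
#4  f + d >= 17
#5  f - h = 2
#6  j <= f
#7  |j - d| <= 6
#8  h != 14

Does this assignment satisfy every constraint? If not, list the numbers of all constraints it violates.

Violated: 3.

#1 f - d = 15 - 5 = 10 — holds.
#2 |15 - 5| = 10; 10 ≤ 10 — holds.
#3 j * f = 11 * 15 = 165, not 164 — does not hold.
#4 f + d = 15 + 5 = 20; 20 ≥ 17 — holds.
#5 f - h = 15 - 13 = 2 — holds.
#6 j = 11, f = 15; 11 ≤ 15 — holds.
#7 |11 - 5| = 6; 6 ≤ 6 — holds.
#8 h = 13, and 13 ≠ 14 — holds.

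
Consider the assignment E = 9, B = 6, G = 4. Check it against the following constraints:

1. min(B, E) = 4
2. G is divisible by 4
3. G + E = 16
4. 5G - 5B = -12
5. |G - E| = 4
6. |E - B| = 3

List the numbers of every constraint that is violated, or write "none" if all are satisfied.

1. min(6, 9) = 6, not 4  ✘
2. 4 / 4 = 1, so 4 divides 4  ✔
3. G + E = 4 + 9 = 13, not 16  ✘
4. 5G - 5B = 5(4) - 5(6) = -10, not -12  ✘
5. |4 - 9| = 5, not 4  ✘
6. |9 - 6| = 3  ✔

The assignment fails constraints 1, 3, 4, and 5.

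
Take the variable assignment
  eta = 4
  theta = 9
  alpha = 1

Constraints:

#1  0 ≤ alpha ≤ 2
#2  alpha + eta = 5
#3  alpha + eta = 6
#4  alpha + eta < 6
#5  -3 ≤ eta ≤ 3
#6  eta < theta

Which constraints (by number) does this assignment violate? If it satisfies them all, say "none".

No — constraints 3 and 5 are not satisfied.

#1 alpha = 1 lies in [0, 2] — satisfied.
#2 alpha + eta = 1 + 4 = 5 — satisfied.
#3 alpha + eta = 1 + 4 = 5, not 6 — violated.
#4 alpha + eta = 1 + 4 = 5; 5 < 6 — satisfied.
#5 eta = 4 is outside [-3, 3] — violated.
#6 eta = 4, theta = 9; 4 < 9 — satisfied.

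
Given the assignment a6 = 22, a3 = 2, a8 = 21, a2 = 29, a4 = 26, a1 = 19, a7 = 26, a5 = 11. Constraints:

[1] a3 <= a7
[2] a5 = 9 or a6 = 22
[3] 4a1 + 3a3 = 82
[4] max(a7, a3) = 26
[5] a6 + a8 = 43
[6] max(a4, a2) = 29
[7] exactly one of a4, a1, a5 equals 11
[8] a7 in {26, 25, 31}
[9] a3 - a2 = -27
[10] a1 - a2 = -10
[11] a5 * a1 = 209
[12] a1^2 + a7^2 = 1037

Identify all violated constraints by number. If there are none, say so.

The assignment satisfies every constraint.

[1] a3 = 2, a7 = 26; 2 ≤ 26  holds
[2] a5 = 11 ≠ 9, but a6 = 22 = 22 (second disjunct)  holds
[3] 4a1 + 3a3 = 4(19) + 3(2) = 82  holds
[4] max(26, 2) = 26  holds
[5] a6 + a8 = 22 + 21 = 43  holds
[6] max(26, 29) = 29  holds
[7] a4=26, a1=19, a5=11; 1 of them equals 11  holds
[8] a7 = 26 is in {26, 25, 31}  holds
[9] a3 - a2 = 2 - 29 = -27  holds
[10] a1 - a2 = 19 - 29 = -10  holds
[11] a5 * a1 = 11 * 19 = 209  holds
[12] a1^2 + a7^2 = 19^2 + 26^2 = 361 + 676 = 1037  holds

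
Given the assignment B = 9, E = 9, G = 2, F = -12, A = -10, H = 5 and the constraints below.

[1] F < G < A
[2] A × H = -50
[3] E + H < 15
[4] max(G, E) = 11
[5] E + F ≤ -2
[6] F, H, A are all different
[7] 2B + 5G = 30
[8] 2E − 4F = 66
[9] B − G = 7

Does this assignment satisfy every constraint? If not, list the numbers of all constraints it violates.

[1] values -12, 2, -10; G = 2 is not < A = -10 — fails.
[2] A × H = -10 × 5 = -50 — holds.
[3] E + H = 9 + 5 = 14; 14 < 15 — holds.
[4] max(2, 9) = 9, not 11 — fails.
[5] E + F = 9 + (-12) = -3; -3 ≤ -2 — holds.
[6] values -12, 5, -10 are pairwise distinct — holds.
[7] 2B + 5G = 2(9) + 5(2) = 28, not 30 — fails.
[8] 2E − 4F = 2(9) − 4(-12) = 66 — holds.
[9] B − G = 9 − 2 = 7 — holds.

The assignment fails constraints 1, 4, 7.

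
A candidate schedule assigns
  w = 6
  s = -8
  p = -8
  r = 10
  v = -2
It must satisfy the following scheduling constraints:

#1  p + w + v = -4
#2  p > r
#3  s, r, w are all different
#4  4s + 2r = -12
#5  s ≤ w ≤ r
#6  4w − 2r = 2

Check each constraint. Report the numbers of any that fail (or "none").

Constraints 2 and 6 do not hold.

#1 p + w + v = -8 + 6 + (-2) = -4 — holds.
#2 p = -8, r = 10; -8 ≤ 10 (want >) — fails.
#3 values -8, 10, 6 are pairwise distinct — holds.
#4 4s + 2r = 4(-8) + 2(10) = -12 — holds.
#5 values -8 ≤ 6 ≤ 10 — holds.
#6 4w − 2r = 4(6) − 2(10) = 4, not 2 — fails.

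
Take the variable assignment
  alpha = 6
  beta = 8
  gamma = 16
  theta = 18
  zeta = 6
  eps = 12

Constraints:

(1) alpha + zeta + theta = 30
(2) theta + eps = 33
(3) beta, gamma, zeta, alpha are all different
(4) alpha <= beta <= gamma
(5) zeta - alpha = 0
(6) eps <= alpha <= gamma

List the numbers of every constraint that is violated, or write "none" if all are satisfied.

The assignment fails constraints 2, 3, and 6.

(1) alpha + zeta + theta = 6 + 6 + 18 = 30  yes
(2) theta + eps = 18 + 12 = 30, not 33  no
(3) zeta = alpha = 6, not all different  no
(4) values 6 <= 8 <= 16  yes
(5) zeta - alpha = 6 - 6 = 0  yes
(6) values 12, 6, 16; eps = 12 is not <= alpha = 6  no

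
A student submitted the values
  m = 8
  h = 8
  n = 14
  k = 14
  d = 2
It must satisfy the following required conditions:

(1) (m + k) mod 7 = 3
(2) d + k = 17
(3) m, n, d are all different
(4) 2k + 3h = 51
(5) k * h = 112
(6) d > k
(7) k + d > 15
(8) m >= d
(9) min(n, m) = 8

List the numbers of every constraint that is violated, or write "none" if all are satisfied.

Constraints 1, 2, 4, and 6 do not hold.

(1) m + k = 22; 22 mod 7 = 1, not 3  no
(2) d + k = 2 + 14 = 16, not 17  no
(3) values 8, 14, 2 are pairwise distinct  yes
(4) 2k + 3h = 2(14) + 3(8) = 52, not 51  no
(5) k * h = 14 * 8 = 112  yes
(6) d = 2, k = 14; 2 ≤ 14 (want >)  no
(7) k + d = 14 + 2 = 16; 16 > 15  yes
(8) m = 8, d = 2; 8 ≥ 2  yes
(9) min(14, 8) = 8  yes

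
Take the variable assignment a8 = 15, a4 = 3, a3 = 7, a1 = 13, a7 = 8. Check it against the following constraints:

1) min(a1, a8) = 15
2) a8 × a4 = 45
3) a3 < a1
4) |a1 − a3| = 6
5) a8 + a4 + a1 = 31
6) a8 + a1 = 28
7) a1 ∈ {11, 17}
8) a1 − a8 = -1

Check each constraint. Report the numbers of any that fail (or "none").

1) min(13, 15) = 13, not 15  ✘
2) a8 × a4 = 15 × 3 = 45  ✔
3) a3 = 7, a1 = 13; 7 < 13  ✔
4) |13 − 7| = 6  ✔
5) a8 + a4 + a1 = 15 + 3 + 13 = 31  ✔
6) a8 + a1 = 15 + 13 = 28  ✔
7) a1 = 13 is not in {11, 17}  ✘
8) a1 − a8 = 13 − 15 = -2, not -1  ✘

Violated: 1, 7, and 8.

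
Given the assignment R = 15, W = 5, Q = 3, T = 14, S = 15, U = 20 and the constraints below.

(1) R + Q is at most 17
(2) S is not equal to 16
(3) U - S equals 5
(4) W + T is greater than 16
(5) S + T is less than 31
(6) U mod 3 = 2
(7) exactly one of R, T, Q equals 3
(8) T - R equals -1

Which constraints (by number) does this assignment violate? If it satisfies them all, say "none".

(1) R + Q = 15 + 3 = 18; 18 > 17, bound 17 not met — violated.
(2) S = 15, and 15 ≠ 16 — OK.
(3) U - S = 20 - 15 = 5 — OK.
(4) W + T = 5 + 14 = 19; 19 > 16 — OK.
(5) S + T = 15 + 14 = 29; 29 < 31 — OK.
(6) 20 mod 3 = 2 — OK.
(7) R=15, T=14, Q=3; 1 of them equals 3 — OK.
(8) T - R = 14 - 15 = -1 — OK.

No — constraint 1 is not satisfied.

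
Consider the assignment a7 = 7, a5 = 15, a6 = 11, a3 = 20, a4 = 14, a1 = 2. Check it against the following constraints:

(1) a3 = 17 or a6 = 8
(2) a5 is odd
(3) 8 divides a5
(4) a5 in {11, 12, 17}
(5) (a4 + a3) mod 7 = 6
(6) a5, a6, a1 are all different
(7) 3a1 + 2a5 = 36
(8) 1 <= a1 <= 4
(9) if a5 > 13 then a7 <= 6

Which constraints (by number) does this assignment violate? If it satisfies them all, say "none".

Violated: 1, 3, 4, 9.

(1) a3 = 20 ≠ 17 and a6 = 11 ≠ 8; both disjuncts false  FAIL
(2) a5 = 15 is odd  OK
(3) 15 = 8*1 + 7, so 8 does not divide 15  FAIL
(4) a5 = 15 is not in {11, 12, 17}  FAIL
(5) a4 + a3 = 34; 34 mod 7 = 6  OK
(6) values 15, 11, 2 are pairwise distinct  OK
(7) 3a1 + 2a5 = 3(2) + 2(15) = 36  OK
(8) a1 = 2 lies in [1, 4]  OK
(9) a5 = 15 > 13, so we need a7 ≤ 6; but a7 = 7 > 6  FAIL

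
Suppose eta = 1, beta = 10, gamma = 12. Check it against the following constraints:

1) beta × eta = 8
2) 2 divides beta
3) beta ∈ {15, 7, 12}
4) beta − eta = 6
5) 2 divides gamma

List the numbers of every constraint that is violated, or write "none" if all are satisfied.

Constraints 1, 3, 4 are violated.

1) beta × eta = 10 × 1 = 10, not 8  false
2) 10 / 2 = 5, so 2 divides 10  true
3) beta = 10 is not in {15, 7, 12}  false
4) beta − eta = 10 − 1 = 9, not 6  false
5) 12 / 2 = 6, so 2 divides 12  true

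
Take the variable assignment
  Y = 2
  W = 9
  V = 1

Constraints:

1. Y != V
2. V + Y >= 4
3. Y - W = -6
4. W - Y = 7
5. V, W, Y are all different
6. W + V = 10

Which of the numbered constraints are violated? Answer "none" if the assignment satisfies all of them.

No — constraints 2 and 3 are not satisfied.

1. Y = 2, V = 1; distinct — holds.
2. V + Y = 1 + 2 = 3; 3 < 4, bound 4 not met — does not hold.
3. Y - W = 2 - 9 = -7, not -6 — does not hold.
4. W - Y = 9 - 2 = 7 — holds.
5. values 1, 9, 2 are pairwise distinct — holds.
6. W + V = 9 + 1 = 10 — holds.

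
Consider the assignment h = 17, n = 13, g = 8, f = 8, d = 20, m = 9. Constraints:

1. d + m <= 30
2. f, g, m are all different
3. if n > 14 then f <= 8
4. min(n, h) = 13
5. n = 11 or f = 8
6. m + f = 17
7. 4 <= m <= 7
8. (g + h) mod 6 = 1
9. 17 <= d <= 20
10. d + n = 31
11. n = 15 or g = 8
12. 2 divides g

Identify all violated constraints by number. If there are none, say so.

1. d + m = 20 + 9 = 29; 29 ≤ 30 — holds.
2. f = g = 8, not all different — does not hold.
3. n = 13, not > 14; antecedent false, conditional vacuously true — holds.
4. min(13, 17) = 13 — holds.
5. n = 13 ≠ 11, but f = 8 = 8 (second disjunct) — holds.
6. m + f = 9 + 8 = 17 — holds.
7. m = 9 is outside [4, 7] — does not hold.
8. g + h = 25; 25 mod 6 = 1 — holds.
9. d = 20 lies in [17, 20] — holds.
10. d + n = 20 + 13 = 33, not 31 — does not hold.
11. n = 13 ≠ 15, but g = 8 = 8 (second disjunct) — holds.
12. 8 / 2 = 4, so 2 divides 8 — holds.

The assignment fails constraints 2, 7, 10.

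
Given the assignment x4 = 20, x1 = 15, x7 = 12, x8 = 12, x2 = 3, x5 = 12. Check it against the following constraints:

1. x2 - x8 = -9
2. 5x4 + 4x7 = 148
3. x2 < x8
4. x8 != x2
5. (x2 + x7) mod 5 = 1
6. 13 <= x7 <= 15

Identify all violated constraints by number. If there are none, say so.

1. x2 - x8 = 3 - 12 = -9 — satisfied.
2. 5x4 + 4x7 = 5(20) + 4(12) = 148 — satisfied.
3. x2 = 3, x8 = 12; 3 < 12 — satisfied.
4. x8 = 12, x2 = 3; distinct — satisfied.
5. x2 + x7 = 15; 15 mod 5 = 0, not 1 — violated.
6. x7 = 12 is outside [13, 15] — violated.

No — constraints 5 and 6 are not satisfied.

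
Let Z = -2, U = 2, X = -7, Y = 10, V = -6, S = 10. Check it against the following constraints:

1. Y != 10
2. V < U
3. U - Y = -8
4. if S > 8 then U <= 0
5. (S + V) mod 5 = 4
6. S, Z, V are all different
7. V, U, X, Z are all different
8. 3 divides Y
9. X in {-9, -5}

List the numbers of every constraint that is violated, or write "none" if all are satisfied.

1. Y = 10, but 10 is required to differ — does not hold.
2. V = -6, U = 2; -6 < 2 — holds.
3. U - Y = 2 - 10 = -8 — holds.
4. S = 10 > 8, so we need U ≤ 0; but U = 2 > 0 — does not hold.
5. S + V = 4; 4 mod 5 = 4 — holds.
6. values 10, -2, -6 are pairwise distinct — holds.
7. values -6, 2, -7, -2 are pairwise distinct — holds.
8. 10 = 3*3 + 1, so 3 does not divide 10 — does not hold.
9. X = -7 is not in {-9, -5} — does not hold.

Violated: 1, 4, 8, 9.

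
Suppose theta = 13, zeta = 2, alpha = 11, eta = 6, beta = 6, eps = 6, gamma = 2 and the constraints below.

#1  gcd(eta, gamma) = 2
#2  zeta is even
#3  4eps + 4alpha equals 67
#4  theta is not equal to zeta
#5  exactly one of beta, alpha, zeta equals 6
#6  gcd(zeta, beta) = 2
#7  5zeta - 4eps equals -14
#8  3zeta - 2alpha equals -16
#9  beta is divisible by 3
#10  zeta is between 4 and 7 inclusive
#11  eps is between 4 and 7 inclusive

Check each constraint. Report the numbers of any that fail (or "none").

The assignment fails constraints 3, 10.

#1 gcd(6, 2) = 2  OK
#2 zeta = 2 is even  OK
#3 4eps + 4alpha = 4(6) + 4(11) = 68, not 67  FAIL
#4 theta = 13, zeta = 2; distinct  OK
#5 beta=6, alpha=11, zeta=2; 1 of them equals 6  OK
#6 gcd(2, 6) = 2  OK
#7 5zeta - 4eps = 5(2) - 4(6) = -14  OK
#8 3zeta - 2alpha = 3(2) - 2(11) = -16  OK
#9 6 / 3 = 2, so 3 divides 6  OK
#10 zeta = 2 is outside [4, 7]  FAIL
#11 eps = 6 lies in [4, 7]  OK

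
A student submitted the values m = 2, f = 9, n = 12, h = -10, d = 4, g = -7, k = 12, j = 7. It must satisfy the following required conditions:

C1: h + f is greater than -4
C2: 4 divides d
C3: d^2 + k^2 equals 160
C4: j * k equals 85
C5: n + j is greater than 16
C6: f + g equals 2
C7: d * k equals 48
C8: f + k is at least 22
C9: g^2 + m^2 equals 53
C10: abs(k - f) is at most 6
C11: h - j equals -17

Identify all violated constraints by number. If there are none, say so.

No — constraints 4, 8 are not satisfied.

C1: h + f = -10 + 9 = -1; -1 > -4 — OK.
C2: 4 / 4 = 1, so 4 divides 4 — OK.
C3: d^2 + k^2 = 4^2 + 12^2 = 16 + 144 = 160 — OK.
C4: j * k = 7 * 12 = 84, not 85 — violated.
C5: n + j = 12 + 7 = 19; 19 > 16 — OK.
C6: f + g = 9 + (-7) = 2 — OK.
C7: d * k = 4 * 12 = 48 — OK.
C8: f + k = 9 + 12 = 21; 21 < 22, bound 22 not met — violated.
C9: g^2 + m^2 = (-7)^2 + 2^2 = 49 + 4 = 53 — OK.
C10: abs(12 - 9) = 3; 3 ≤ 6 — OK.
C11: h - j = -10 - 7 = -17 — OK.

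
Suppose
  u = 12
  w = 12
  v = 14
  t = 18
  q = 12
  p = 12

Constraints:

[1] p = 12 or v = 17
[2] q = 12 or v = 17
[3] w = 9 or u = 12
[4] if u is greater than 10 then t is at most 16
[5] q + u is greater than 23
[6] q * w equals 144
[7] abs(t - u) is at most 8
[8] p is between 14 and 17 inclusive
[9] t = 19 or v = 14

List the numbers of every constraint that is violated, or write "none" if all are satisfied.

[1] p = 12 = 12 (first disjunct)  ✓
[2] q = 12 = 12 (first disjunct)  ✓
[3] w = 12 ≠ 9, but u = 12 = 12 (second disjunct)  ✓
[4] u = 12 > 10, so we need t ≤ 16; but t = 18 > 16  ✗
[5] q + u = 12 + 12 = 24; 24 > 23  ✓
[6] q * w = 12 * 12 = 144  ✓
[7] abs(18 - 12) = 6; 6 ≤ 8  ✓
[8] p = 12 is outside [14, 17]  ✗
[9] t = 18 ≠ 19, but v = 14 = 14 (second disjunct)  ✓

The assignment fails constraints 4 and 8.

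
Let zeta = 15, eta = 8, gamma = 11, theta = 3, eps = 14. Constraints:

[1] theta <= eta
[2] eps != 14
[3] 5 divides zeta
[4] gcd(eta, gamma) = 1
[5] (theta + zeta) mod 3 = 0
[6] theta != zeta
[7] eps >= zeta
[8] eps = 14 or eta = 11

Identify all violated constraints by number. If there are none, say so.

No — constraints 2 and 7 are not satisfied.

[1] theta = 3, eta = 8; 3 ≤ 8 — holds.
[2] eps = 14, but 14 is required to differ — does not hold.
[3] 15 / 5 = 3, so 5 divides 15 — holds.
[4] gcd(8, 11) = 1 — holds.
[5] theta + zeta = 18; 18 mod 3 = 0 — holds.
[6] theta = 3, zeta = 15; distinct — holds.
[7] eps = 14, zeta = 15; 14 < 15 (want ≥) — does not hold.
[8] eps = 14 = 14 (first disjunct) — holds.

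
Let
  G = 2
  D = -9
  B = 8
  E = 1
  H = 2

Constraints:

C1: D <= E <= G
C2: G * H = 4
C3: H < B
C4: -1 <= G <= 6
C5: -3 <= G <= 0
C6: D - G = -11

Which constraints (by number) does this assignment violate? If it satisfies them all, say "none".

C1: values -9 <= 1 <= 2  holds
C2: G * H = 2 * 2 = 4  holds
C3: H = 2, B = 8; 2 < 8  holds
C4: G = 2 lies in [-1, 6]  holds
C5: G = 2 is outside [-3, 0]  fails
C6: D - G = -9 - 2 = -11  holds

No — constraint 5 is not satisfied.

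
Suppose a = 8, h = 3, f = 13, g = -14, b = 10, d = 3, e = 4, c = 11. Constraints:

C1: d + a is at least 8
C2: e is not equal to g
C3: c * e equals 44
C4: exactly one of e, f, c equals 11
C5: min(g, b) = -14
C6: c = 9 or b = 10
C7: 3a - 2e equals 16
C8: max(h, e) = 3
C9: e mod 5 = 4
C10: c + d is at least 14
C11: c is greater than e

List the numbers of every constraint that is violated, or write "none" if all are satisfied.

C1: d + a = 3 + 8 = 11; 11 ≥ 8  true
C2: e = 4, g = -14; distinct  true
C3: c * e = 11 * 4 = 44  true
C4: e=4, f=13, c=11; 1 of them equals 11  true
C5: min(-14, 10) = -14  true
C6: c = 11 ≠ 9, but b = 10 = 10 (second disjunct)  true
C7: 3a - 2e = 3(8) - 2(4) = 16  true
C8: max(3, 4) = 4, not 3  false
C9: 4 mod 5 = 4  true
C10: c + d = 11 + 3 = 14; 14 ≥ 14  true
C11: c = 11, e = 4; 11 > 4  true

No — constraint 8 is not satisfied.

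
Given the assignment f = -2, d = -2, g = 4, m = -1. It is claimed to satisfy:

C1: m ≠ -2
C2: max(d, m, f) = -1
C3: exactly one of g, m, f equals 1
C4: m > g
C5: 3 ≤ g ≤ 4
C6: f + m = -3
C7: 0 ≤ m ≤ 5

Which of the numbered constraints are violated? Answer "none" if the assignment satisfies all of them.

The assignment fails constraints 3, 4, 7.

C1: m = -1, and -1 ≠ -2 — OK.
C2: max(-2, -1, -2) = -1 — OK.
C3: g=4, m=-1, f=-2; 0 of them equal 1, not exactly one — violated.
C4: m = -1, g = 4; -1 ≤ 4 (want >) — violated.
C5: g = 4 lies in [3, 4] — OK.
C6: f + m = -2 + (-1) = -3 — OK.
C7: m = -1 is outside [0, 5] — violated.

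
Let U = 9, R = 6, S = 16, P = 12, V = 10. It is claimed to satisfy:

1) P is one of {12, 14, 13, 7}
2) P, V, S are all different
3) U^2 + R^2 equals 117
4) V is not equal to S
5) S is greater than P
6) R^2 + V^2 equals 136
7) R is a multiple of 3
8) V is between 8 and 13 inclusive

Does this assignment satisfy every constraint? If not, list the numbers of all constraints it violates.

All constraints are satisfied.

1) P = 12 is in {12, 14, 13, 7}  ✔
2) values 12, 10, 16 are pairwise distinct  ✔
3) U^2 + R^2 = 9^2 + 6^2 = 81 + 36 = 117  ✔
4) V = 10, S = 16; distinct  ✔
5) S = 16, P = 12; 16 > 12  ✔
6) R^2 + V^2 = 6^2 + 10^2 = 36 + 100 = 136  ✔
7) 6 / 3 = 2, so 3 divides 6  ✔
8) V = 10 lies in [8, 13]  ✔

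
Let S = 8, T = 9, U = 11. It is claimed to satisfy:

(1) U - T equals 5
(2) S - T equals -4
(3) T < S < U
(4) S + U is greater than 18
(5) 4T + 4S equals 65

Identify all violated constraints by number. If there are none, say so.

Violated: 1, 2, 3, and 5.

(1) U - T = 11 - 9 = 2, not 5  no
(2) S - T = 8 - 9 = -1, not -4  no
(3) values 9, 8, 11; T = 9 is not < S = 8  no
(4) S + U = 8 + 11 = 19; 19 > 18  yes
(5) 4T + 4S = 4(9) + 4(8) = 68, not 65  no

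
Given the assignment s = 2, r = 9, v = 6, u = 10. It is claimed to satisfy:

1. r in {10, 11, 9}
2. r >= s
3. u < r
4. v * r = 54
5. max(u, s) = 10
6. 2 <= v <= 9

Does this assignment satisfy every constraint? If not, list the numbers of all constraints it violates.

1. r = 9 is in {10, 11, 9}  holds
2. r = 9, s = 2; 9 ≥ 2  holds
3. u = 10, r = 9; 10 ≥ 9 (want <)  fails
4. v * r = 6 * 9 = 54  holds
5. max(10, 2) = 10  holds
6. v = 6 lies in [2, 9]  holds

Constraint 3 does not hold.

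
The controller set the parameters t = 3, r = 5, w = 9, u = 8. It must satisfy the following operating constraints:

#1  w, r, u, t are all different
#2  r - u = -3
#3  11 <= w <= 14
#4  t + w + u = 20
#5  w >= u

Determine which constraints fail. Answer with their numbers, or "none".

Constraint 3 is violated.

#1 values 9, 5, 8, 3 are pairwise distinct  ✓
#2 r - u = 5 - 8 = -3  ✓
#3 w = 9 is outside [11, 14]  ✗
#4 t + w + u = 3 + 9 + 8 = 20  ✓
#5 w = 9, u = 8; 9 ≥ 8  ✓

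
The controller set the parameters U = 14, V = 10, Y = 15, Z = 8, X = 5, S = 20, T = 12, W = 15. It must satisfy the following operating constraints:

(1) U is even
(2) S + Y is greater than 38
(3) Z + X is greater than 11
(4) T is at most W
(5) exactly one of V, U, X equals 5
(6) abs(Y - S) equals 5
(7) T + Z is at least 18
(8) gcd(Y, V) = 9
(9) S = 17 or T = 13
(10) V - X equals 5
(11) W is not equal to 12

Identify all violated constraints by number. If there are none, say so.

Constraints 2, 8, and 9 do not hold.

(1) U = 14 is even  ✓
(2) S + Y = 20 + 15 = 35; 35 ≤ 38, bound 38 not met  ✗
(3) Z + X = 8 + 5 = 13; 13 > 11  ✓
(4) T = 12, W = 15; 12 ≤ 15  ✓
(5) V=10, U=14, X=5; 1 of them equals 5  ✓
(6) abs(15 - 20) = 5  ✓
(7) T + Z = 12 + 8 = 20; 20 ≥ 18  ✓
(8) gcd(15, 10) = 5, not 9  ✗
(9) S = 20 ≠ 17 and T = 12 ≠ 13; both disjuncts false  ✗
(10) V - X = 10 - 5 = 5  ✓
(11) W = 15, and 15 ≠ 12  ✓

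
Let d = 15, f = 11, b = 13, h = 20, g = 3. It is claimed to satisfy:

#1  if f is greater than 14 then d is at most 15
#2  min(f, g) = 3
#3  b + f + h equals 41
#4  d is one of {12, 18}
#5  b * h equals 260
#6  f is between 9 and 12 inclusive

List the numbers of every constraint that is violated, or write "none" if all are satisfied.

Constraints 3, 4 do not hold.

#1 f = 11, not > 14; antecedent false, conditional vacuously true — holds.
#2 min(11, 3) = 3 — holds.
#3 b + f + h = 13 + 11 + 20 = 44, not 41 — does not hold.
#4 d = 15 is not in {12, 18} — does not hold.
#5 b * h = 13 * 20 = 260 — holds.
#6 f = 11 lies in [9, 12] — holds.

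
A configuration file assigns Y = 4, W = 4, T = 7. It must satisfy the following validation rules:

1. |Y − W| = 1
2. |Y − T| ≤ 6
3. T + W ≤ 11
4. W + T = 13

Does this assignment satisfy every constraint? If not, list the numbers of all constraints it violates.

1. |4 − 4| = 0, not 1 — violated.
2. |4 − 7| = 3; 3 ≤ 6 — satisfied.
3. T + W = 7 + 4 = 11; 11 ≤ 11 — satisfied.
4. W + T = 4 + 7 = 11, not 13 — violated.

Constraints 1, 4 are violated.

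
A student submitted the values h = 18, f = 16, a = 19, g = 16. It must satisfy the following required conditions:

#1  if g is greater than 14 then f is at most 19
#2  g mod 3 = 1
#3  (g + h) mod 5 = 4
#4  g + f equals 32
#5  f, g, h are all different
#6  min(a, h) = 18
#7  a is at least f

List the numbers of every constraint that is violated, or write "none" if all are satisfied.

#1 g = 16 > 14, so we need f ≤ 19; f = 16 ≤ 19  OK
#2 16 mod 3 = 1  OK
#3 g + h = 34; 34 mod 5 = 4  OK
#4 g + f = 16 + 16 = 32  OK
#5 f = g = 16, not all different  FAIL
#6 min(19, 18) = 18  OK
#7 a = 19, f = 16; 19 ≥ 16  OK

No — constraint 5 is not satisfied.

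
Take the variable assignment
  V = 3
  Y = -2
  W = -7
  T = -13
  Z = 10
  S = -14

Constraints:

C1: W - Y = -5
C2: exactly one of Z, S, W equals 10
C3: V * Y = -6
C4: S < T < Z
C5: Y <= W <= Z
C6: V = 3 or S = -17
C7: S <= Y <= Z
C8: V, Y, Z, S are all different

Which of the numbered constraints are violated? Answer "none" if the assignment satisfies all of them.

No — constraint 5 is not satisfied.

C1: W - Y = -7 - (-2) = -5 — holds.
C2: Z=10, S=-14, W=-7; 1 of them equals 10 — holds.
C3: V * Y = 3 * (-2) = -6 — holds.
C4: values -14 < -13 < 10 — holds.
C5: values -2, -7, 10; Y = -2 is not <= W = -7 — does not hold.
C6: V = 3 = 3 (first disjunct) — holds.
C7: values -14 <= -2 <= 10 — holds.
C8: values 3, -2, 10, -14 are pairwise distinct — holds.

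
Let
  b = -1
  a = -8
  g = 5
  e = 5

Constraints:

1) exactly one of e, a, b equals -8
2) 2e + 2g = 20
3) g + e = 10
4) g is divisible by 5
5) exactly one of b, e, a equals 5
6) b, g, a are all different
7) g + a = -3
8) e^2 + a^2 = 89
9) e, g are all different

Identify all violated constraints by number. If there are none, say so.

1) e=5, a=-8, b=-1; 1 of them equals -8  yes
2) 2e + 2g = 2(5) + 2(5) = 20  yes
3) g + e = 5 + 5 = 10  yes
4) 5 / 5 = 1, so 5 divides 5  yes
5) b=-1, e=5, a=-8; 1 of them equals 5  yes
6) values -1, 5, -8 are pairwise distinct  yes
7) g + a = 5 + (-8) = -3  yes
8) e^2 + a^2 = 5^2 + (-8)^2 = 25 + 64 = 89  yes
9) e = g = 5, not all different  no

The assignment fails constraint 9.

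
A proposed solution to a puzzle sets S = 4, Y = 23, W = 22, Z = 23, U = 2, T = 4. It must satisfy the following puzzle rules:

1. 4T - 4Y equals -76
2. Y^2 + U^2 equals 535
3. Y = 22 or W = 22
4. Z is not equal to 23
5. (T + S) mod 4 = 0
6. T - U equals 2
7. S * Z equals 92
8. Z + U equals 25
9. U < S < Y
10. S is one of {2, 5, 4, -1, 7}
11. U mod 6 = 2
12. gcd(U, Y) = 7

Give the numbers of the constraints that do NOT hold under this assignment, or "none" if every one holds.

No — constraints 2, 4, 12 are not satisfied.

1. 4T - 4Y = 4(4) - 4(23) = -76  OK
2. Y^2 + U^2 = 23^2 + 2^2 = 529 + 4 = 533, not 535  FAIL
3. Y = 23 ≠ 22, but W = 22 = 22 (second disjunct)  OK
4. Z = 23, but 23 is required to differ  FAIL
5. T + S = 8; 8 mod 4 = 0  OK
6. T - U = 4 - 2 = 2  OK
7. S * Z = 4 * 23 = 92  OK
8. Z + U = 23 + 2 = 25  OK
9. values 2 < 4 < 23  OK
10. S = 4 is in {2, 5, 4, -1, 7}  OK
11. 2 mod 6 = 2  OK
12. gcd(2, 23) = 1, not 7  FAIL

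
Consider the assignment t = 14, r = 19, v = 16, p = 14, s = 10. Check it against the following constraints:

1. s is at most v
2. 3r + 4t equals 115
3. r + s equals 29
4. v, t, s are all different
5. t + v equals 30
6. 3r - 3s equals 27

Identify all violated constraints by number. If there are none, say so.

Violated: 2.

1. s = 10, v = 16; 10 ≤ 16 — holds.
2. 3r + 4t = 3(19) + 4(14) = 113, not 115 — fails.
3. r + s = 19 + 10 = 29 — holds.
4. values 16, 14, 10 are pairwise distinct — holds.
5. t + v = 14 + 16 = 30 — holds.
6. 3r - 3s = 3(19) - 3(10) = 27 — holds.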